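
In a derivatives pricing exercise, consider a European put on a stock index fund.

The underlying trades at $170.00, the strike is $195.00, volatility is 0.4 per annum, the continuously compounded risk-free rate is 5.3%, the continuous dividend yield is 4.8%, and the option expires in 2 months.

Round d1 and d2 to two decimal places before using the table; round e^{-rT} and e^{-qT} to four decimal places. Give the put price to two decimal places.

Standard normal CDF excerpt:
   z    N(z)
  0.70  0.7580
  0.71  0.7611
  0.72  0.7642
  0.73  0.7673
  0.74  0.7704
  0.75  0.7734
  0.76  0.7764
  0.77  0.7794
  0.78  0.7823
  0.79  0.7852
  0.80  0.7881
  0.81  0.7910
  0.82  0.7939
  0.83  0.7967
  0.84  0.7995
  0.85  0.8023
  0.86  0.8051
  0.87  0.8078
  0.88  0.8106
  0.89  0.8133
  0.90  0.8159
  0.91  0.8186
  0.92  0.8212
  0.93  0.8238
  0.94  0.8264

$28.30

T = 0.1667;  σ√T = 0.1633
d₁ = [ln(170/195) + (0.053 − 0.048 + 0.4²/2)·0.1667] / 0.1633 = [-0.1372 + 0.0142] / 0.1633 = -0.7534 ⇒ -0.75
d₂ = d₁ − σ√T = -0.7534 − 0.1633 = -0.9167 ⇒ -0.92
exp(−qT) = exp(−0.048·0.1667) = 0.9920;  exp(−rT) = exp(−0.053·0.1667) = 0.9912
N(−d₂) = N(0.92) = 0.8212;  N(−d₁) = N(0.75) = 0.7734
P = 195·0.9912·0.8212 − 170·0.9920·0.7734 = 158.7248 − 130.4262 = 28.2986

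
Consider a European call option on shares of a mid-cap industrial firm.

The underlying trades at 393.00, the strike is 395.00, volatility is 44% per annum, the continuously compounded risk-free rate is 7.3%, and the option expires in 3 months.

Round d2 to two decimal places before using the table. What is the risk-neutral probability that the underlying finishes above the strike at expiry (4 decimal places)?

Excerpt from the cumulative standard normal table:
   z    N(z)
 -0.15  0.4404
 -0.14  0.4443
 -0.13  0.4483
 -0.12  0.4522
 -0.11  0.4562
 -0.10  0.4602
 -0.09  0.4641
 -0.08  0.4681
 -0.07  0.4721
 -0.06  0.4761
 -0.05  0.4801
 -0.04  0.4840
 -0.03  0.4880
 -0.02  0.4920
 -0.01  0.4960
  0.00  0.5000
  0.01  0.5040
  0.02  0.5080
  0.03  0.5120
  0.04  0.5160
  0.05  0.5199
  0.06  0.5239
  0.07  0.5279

T = 0.25;  σ√T = 0.2200
ln(S/K) + (r + σ²/2)T = ln(393/395) + (0.073 + 0.44²/2)·0.25 = -0.0051 + 0.0425 = 0.0374
d₁ = 0.0374 / 0.2200 = 0.1699 ≈ 0.17
d₂ = d₁ − σ√T = 0.1699 − 0.2200 = -0.0501 ≈ -0.05
Pr(exercise) under Q = N(d₂) = 0.4801

0.4801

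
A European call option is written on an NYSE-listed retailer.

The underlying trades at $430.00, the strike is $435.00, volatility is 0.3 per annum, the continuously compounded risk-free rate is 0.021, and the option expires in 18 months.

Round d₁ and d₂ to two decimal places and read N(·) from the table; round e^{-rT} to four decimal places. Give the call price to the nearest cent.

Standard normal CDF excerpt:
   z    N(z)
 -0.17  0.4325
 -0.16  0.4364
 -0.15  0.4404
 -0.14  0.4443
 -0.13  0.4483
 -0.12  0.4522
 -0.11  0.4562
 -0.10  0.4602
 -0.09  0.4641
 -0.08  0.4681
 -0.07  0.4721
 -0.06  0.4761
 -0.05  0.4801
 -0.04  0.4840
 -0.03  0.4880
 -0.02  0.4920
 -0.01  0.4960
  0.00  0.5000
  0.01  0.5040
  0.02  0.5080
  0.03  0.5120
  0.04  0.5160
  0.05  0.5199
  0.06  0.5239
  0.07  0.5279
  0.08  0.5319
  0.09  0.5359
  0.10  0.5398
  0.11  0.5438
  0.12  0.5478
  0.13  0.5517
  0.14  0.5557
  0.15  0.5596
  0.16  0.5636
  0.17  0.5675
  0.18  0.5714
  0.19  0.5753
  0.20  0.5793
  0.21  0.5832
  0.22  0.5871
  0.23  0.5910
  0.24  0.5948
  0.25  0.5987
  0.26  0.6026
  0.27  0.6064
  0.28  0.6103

$66.80

T = 1.5;  σ√T = 0.3674
d₁ = [ln(430/435) + (0.021 + 0.3²/2)·1.5] / 0.3674 = [-0.0116 + 0.0990] / 0.3674 = 0.2380 ≈ 0.24
d₂ = d₁ − σ√T = 0.2380 − 0.3674 = -0.1294 ≈ -0.13
e^(−rT) = e^(−0.021·1.5) = 0.9690
N(d₁) = N(0.24) = 0.5948;  N(d₂) = N(-0.13) = 0.4483
C = 430·0.5948 − 435·0.9690·0.4483 = 255.7640 − 188.9652 = 66.7988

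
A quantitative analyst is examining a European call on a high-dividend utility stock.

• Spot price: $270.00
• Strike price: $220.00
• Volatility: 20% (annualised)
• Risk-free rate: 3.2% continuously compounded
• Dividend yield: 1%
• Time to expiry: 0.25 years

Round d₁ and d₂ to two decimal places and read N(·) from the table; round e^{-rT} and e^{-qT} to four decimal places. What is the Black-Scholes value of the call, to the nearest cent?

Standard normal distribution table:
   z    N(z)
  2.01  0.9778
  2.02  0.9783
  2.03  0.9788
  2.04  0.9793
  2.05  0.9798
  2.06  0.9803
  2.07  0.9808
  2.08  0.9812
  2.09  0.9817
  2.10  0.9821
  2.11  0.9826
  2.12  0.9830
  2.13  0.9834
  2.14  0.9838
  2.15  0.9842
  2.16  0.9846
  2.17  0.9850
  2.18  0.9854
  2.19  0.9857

σ√T = 0.2 × 0.5000 = 0.1000
d₁ = [ln(270/220) + (0.032 − 0.01 + ½·0.2²)·0.25] / (σ√T) = (0.2048 + 0.0105) / 0.1000 = 2.1529 which rounds to 2.15
d₂ = 2.1529 − 0.1000 = 2.0529 which rounds to 2.05
e^(−qT) = e^(−0.01·0.25) = 0.9975;  e^(−rT) = e^(−0.032·0.25) = 0.9920
N(d₁) = N(2.15) = 0.9842;  N(d₂) = N(2.05) = 0.9798
C = 270·0.9975·0.9842 − 220·0.9920·0.9798 = 265.0697 − 213.8316 = 51.2381

$51.24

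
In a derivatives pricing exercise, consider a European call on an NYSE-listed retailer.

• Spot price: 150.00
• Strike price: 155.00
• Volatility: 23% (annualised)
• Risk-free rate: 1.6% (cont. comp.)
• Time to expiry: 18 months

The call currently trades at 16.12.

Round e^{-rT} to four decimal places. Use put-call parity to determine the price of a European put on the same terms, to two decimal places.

e^(−rT) = e^(−0.016·1.5) = 0.9763
Put-call parity: C − P = S − K·e^(−rT) = 150 − 155·0.9763 = 150 − 151.3265 = -1.3265
P = C − (C − P) = 16.12 − (-1.3265) = 17.4465

17.45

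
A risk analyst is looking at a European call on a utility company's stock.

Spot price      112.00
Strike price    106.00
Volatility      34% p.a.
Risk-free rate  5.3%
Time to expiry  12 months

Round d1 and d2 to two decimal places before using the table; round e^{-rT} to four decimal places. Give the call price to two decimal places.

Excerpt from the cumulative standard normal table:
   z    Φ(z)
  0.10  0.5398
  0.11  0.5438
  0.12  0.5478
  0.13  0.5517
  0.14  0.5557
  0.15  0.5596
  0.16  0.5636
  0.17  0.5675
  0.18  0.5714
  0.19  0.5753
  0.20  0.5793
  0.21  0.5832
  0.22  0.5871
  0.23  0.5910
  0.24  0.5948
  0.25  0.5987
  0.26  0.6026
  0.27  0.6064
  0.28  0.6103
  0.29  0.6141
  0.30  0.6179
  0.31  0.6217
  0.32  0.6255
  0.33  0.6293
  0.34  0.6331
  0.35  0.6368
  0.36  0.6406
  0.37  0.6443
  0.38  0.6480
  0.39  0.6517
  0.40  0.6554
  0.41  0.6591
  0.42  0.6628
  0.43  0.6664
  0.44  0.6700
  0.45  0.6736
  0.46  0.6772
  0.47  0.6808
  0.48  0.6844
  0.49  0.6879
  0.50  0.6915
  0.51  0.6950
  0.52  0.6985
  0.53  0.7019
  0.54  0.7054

20.79

σ√T = 0.34 × 1.0000 = 0.3400
d₁ = [ln(112/106) + (0.053 + ½·0.34²)·1] / (σ√T) = (0.0551 + 0.1108) / 0.3400 = 0.4878 ≈ 0.49
d₂ = 0.4878 − 0.3400 = 0.1478 ≈ 0.15
exp(−rT) = exp(−0.053·1) = 0.9484
C = 112·N(0.49) − 106·0.9484·N(0.15) = 112·0.6879 − 106·0.9484·0.5596 = 77.0448 − 56.2568 = 20.7880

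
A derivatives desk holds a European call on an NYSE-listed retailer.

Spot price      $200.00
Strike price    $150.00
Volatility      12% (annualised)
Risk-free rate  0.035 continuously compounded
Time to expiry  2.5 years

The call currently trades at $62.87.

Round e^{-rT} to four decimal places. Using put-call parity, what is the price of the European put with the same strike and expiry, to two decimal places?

e^(−rT) = e^(−0.035·2.5) = 0.9162
Put-call parity: C − P = S − K·e^(−rT) = 200 − 150·0.9162 = 200 − 137.4300 = 62.5700
P = C − (C − P) = 62.87 − (62.5700) = 0.3000

$0.30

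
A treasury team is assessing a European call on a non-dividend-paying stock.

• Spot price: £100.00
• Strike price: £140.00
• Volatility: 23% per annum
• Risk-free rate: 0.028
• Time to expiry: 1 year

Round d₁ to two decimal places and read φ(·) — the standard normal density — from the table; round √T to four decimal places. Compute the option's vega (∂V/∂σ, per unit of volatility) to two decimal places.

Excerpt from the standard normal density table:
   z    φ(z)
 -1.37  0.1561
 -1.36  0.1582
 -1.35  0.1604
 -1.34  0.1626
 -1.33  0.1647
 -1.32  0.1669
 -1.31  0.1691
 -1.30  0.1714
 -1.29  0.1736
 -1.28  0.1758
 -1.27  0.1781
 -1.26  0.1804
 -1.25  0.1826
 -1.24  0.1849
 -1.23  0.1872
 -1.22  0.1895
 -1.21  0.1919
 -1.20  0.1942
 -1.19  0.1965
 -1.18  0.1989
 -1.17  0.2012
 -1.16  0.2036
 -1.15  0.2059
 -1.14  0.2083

18.72

T = 1;  σ√T = 0.2300
d₁ = [ln(100/140) + (0.028 + 0.23²/2)·1] / 0.2300 = [-0.3365 + 0.0544] / 0.2300 = -1.2262 which rounds to -1.23
√T = √1 = 1.0000
φ(d₁) = φ(-1.23) = 0.1872
vega = S·φ(d₁)·√T = 100·0.1872·1.0000 = 18.7200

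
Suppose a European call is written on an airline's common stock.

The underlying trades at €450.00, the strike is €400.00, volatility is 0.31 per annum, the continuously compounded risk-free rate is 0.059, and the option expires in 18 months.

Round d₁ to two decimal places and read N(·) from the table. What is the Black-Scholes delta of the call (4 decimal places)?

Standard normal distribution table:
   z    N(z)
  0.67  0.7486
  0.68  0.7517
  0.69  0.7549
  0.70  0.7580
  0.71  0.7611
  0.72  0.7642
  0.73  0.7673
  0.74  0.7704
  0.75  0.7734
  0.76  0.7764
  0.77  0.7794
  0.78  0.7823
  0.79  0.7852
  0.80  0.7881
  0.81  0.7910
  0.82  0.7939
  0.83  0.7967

T = 1.5;  σ√T = 0.3797
d₁ = [ln(450/400) + (0.059 + 0.31²/2)·1.5] / 0.3797 = [0.1178 + 0.1606] / 0.3797 = 0.7332 ⇒ 0.73
N(d₁) = N(0.73) = 0.7673
Δ_call = N(d₁) = 0.7673

0.7673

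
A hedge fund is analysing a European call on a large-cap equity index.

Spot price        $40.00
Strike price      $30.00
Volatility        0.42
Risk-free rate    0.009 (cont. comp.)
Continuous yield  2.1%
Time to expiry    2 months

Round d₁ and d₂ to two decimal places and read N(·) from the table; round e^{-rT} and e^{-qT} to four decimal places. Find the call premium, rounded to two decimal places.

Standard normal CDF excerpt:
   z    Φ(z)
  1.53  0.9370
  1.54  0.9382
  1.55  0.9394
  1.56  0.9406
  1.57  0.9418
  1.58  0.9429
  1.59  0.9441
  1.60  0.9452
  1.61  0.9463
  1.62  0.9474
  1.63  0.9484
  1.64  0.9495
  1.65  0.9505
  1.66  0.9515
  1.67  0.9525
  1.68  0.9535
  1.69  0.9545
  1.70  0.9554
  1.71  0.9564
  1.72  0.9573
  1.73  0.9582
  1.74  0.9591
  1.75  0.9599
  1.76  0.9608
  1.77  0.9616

σ√T = 0.42 × 0.4082 = 0.1715
ln(S/K) + (r − q + σ²/2)T = ln(40/30) + (0.009 − 0.021 + 0.42²/2)·0.1667 = 0.2877 + 0.0127 = 0.3004
d₁ = 0.3004 / 0.1715 = 1.7519 ≈ 1.75
d₂ = d₁ − σ√T = 1.7519 − 0.1715 = 1.5804 ≈ 1.58
exp(−qT) = exp(−0.021·0.1667) = 0.9965;  exp(−rT) = exp(−0.009·0.1667) = 0.9985
C = 40·0.9965·N(1.75) − 30·0.9985·N(1.58) = 40·0.9965·0.9599 − 30·0.9985·0.9429 = 38.2616 − 28.2446 = 10.0170

$10.02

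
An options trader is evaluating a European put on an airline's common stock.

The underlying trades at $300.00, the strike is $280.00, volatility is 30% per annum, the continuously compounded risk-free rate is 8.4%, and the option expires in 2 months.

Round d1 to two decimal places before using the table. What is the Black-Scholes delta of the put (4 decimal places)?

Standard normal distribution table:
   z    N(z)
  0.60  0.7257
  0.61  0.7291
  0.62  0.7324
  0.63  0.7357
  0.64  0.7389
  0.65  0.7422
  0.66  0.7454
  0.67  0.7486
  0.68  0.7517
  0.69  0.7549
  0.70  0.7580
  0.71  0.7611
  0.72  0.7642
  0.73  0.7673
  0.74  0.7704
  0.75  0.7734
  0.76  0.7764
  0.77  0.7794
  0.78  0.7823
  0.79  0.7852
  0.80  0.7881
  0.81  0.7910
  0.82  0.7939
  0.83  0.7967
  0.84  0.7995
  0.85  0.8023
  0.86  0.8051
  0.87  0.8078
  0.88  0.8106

-0.2296

σ√T = 0.3·√0.1667 = 0.1225
d₁ = [ln(300/280) + (0.084 + 0.3²/2)·0.1667] / 0.1225 = [0.0690 + 0.0215] / 0.1225 = 0.7389 ≈ 0.74
N(d₁) = N(0.74) = 0.7704
Δ_put = N(d₁) − 1 = 0.7704 − 1 = -0.2296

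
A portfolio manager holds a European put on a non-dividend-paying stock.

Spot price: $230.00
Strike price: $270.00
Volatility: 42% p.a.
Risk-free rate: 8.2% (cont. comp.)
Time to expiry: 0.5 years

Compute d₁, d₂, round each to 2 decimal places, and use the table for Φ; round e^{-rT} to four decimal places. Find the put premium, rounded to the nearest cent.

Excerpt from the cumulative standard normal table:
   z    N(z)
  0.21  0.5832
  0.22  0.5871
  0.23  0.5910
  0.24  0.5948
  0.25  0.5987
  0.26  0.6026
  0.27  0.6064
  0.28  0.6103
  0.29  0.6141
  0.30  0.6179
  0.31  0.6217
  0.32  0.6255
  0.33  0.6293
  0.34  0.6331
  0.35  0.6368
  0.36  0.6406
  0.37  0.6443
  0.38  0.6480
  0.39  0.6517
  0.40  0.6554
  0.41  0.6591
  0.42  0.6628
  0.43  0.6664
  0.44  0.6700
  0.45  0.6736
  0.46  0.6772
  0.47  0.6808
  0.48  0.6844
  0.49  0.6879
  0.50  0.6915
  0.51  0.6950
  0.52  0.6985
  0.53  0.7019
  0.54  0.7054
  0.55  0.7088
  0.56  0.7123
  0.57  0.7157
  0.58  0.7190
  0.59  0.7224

$45.98

σ√T = 0.42 × 0.7071 = 0.2970
d₁ = [ln(230/270) + (0.082 + 0.42²/2)·0.5] / 0.2970 = [-0.1603 + 0.0851] / 0.2970 = -0.2534 ⇒ -0.25
d₂ = d₁ − σ√T = -0.2534 − 0.2970 = -0.5503 ⇒ -0.55
e^(−rT) = e^(−0.082·0.5) = 0.9598
N(−d₂) = N(0.55) = 0.7088;  N(−d₁) = N(0.25) = 0.5987
P = 270·0.9598·0.7088 − 230·0.5987 = 183.6827 − 137.7010 = 45.9817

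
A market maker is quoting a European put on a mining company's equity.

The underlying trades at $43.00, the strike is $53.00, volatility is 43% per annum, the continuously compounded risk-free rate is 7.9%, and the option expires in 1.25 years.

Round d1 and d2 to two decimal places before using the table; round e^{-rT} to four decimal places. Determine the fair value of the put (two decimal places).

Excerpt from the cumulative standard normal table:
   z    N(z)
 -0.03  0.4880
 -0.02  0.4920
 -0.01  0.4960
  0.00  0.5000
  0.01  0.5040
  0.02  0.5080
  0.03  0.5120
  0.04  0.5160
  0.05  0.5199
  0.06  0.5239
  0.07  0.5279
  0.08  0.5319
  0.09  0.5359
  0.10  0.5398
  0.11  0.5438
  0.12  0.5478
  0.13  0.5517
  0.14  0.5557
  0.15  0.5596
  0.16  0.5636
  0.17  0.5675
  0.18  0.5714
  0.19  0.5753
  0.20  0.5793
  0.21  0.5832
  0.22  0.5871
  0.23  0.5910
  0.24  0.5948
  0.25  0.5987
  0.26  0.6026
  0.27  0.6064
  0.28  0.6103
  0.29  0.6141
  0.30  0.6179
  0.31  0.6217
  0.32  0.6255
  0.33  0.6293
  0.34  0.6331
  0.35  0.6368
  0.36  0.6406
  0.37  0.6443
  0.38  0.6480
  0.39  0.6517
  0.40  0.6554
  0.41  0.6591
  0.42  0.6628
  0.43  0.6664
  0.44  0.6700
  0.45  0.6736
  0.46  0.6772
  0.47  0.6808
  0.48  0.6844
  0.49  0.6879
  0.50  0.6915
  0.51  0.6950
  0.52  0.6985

T = 1.25;  σ√T = 0.4808
d₁ = [ln(43/53) + (0.079 + 0.43²/2)·1.25] / 0.4808 = [-0.2091 + 0.2143] / 0.4808 = 0.0109 → 0.01
d₂ = d₁ − σ√T = 0.0109 − 0.4808 = -0.4699 → -0.47
exp(−rT) = exp(−0.079·1.25) = 0.9060
N(−d₂) = N(0.47) = 0.6808;  N(−d₁) = N(-0.01) = 0.4960
P = 53·0.9060·0.6808 − 43·0.4960 = 32.6907 − 21.3280 = 11.3627

$11.36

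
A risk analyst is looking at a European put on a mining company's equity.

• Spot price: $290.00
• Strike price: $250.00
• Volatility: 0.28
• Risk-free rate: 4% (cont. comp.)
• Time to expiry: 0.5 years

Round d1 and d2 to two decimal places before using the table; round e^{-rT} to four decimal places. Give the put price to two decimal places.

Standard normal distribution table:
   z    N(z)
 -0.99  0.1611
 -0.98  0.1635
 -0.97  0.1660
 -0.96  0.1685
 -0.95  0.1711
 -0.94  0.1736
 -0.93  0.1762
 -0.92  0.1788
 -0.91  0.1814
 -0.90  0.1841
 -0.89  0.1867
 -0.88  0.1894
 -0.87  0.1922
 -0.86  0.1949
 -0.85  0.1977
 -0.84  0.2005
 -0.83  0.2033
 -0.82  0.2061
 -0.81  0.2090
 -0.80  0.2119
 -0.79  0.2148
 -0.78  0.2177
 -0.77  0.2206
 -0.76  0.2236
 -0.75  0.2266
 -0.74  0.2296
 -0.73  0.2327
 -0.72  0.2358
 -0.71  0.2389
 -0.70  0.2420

$5.91

σ√T = 0.28·√0.5 = 0.1980
d₁ = [ln(290/250) + (0.04 + 0.28²/2)·0.5] / 0.1980 = [0.1484 + 0.0396] / 0.1980 = 0.9496 → 0.95
d₂ = d₁ − σ√T = 0.9496 − 0.1980 = 0.7517 → 0.75
exp(−rT) = exp(−0.04·0.5) = 0.9802
N(−d₂) = N(-0.75) = 0.2266;  N(−d₁) = N(-0.95) = 0.1711
P = 250·0.9802·0.2266 − 290·0.1711 = 55.5283 − 49.6190 = 5.9093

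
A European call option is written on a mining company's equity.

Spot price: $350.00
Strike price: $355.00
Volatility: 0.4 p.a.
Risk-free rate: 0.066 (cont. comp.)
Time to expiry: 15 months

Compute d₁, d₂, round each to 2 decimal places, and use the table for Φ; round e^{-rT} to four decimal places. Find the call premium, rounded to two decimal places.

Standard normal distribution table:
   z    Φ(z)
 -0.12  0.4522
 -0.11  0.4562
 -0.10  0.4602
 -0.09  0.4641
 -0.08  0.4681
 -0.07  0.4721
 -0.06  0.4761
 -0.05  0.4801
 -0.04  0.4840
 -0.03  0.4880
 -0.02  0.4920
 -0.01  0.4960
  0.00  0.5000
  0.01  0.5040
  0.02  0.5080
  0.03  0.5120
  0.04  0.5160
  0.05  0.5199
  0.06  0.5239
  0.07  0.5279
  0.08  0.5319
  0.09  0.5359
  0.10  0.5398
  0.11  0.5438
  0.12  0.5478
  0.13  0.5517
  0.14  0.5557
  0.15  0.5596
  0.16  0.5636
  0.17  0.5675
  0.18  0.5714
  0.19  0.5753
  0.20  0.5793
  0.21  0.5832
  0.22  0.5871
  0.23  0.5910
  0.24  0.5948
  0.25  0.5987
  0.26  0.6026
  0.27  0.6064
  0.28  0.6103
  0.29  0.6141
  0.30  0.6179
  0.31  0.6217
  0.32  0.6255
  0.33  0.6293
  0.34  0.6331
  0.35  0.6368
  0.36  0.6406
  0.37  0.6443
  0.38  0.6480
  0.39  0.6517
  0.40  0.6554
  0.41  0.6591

σ√T = 0.4 × 1.1180 = 0.4472
ln(S/K) + (r + σ²/2)T = ln(350/355) + (0.066 + 0.4²/2)·1.25 = -0.0142 + 0.1825 = 0.1683
d₁ = 0.1683 / 0.4472 = 0.3764 which rounds to 0.38
d₂ = d₁ − σ√T = 0.3764 − 0.4472 = -0.0708 which rounds to -0.07
exp(−rT) = exp(−0.066·1.25) = 0.9208
N(d₁) = N(0.38) = 0.6480;  N(d₂) = N(-0.07) = 0.4721
C = 350·0.6480 − 355·0.9208·0.4721 = 226.8000 − 154.3219 = 72.4781

$72.48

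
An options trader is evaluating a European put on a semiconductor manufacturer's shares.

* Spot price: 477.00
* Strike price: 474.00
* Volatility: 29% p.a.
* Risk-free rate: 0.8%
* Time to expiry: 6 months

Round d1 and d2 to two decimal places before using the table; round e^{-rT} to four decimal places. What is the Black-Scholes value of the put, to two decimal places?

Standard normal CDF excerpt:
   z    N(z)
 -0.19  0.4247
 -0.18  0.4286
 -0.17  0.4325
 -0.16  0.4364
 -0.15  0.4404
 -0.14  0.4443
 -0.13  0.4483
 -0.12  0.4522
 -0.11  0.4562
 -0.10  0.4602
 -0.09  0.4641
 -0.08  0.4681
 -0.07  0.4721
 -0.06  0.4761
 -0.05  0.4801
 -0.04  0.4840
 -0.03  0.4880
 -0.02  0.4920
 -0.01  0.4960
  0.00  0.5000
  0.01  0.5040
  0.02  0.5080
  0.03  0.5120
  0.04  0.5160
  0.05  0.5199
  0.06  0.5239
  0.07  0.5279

35.38

T = 0.5;  σ√T = 0.2051
ln(S/K) + (r + σ²/2)T = ln(477/474) + (0.008 + 0.29²/2)·0.5 = 0.0063 + 0.0250 = 0.0313
d₁ = 0.0313 / 0.2051 = 0.1528 ≈ 0.15
d₂ = d₁ − σ√T = 0.1528 − 0.2051 = -0.0523 ≈ -0.05
exp(−rT) = exp(−0.008·0.5) = 0.9960
N(−d₂) = N(0.05) = 0.5199;  N(−d₁) = N(-0.15) = 0.4404
P = 474·0.9960·0.5199 − 477·0.4404 = 245.4469 − 210.0708 = 35.3761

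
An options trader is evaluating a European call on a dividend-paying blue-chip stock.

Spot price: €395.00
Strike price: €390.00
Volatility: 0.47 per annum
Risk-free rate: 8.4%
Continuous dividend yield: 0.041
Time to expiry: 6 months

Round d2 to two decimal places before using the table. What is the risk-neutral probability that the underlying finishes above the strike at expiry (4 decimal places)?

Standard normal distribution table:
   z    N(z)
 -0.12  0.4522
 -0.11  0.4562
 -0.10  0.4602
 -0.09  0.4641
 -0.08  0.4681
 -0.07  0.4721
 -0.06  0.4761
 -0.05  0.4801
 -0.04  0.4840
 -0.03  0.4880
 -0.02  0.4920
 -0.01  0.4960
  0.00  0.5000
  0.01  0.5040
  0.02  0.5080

0.4761

T = 0.5;  σ√T = 0.3323
d₁ = [ln(395/390) + (0.084 − 0.041 + ½·0.47²)·0.5] / (σ√T) = (0.0127 + 0.0767) / 0.3323 = 0.2692 ⇒ 0.27
d₂ = 0.2692 − 0.3323 = -0.0631 ⇒ -0.06
Risk-neutral Pr[S_T > K] = N(d₂) = N(-0.06) = 0.4761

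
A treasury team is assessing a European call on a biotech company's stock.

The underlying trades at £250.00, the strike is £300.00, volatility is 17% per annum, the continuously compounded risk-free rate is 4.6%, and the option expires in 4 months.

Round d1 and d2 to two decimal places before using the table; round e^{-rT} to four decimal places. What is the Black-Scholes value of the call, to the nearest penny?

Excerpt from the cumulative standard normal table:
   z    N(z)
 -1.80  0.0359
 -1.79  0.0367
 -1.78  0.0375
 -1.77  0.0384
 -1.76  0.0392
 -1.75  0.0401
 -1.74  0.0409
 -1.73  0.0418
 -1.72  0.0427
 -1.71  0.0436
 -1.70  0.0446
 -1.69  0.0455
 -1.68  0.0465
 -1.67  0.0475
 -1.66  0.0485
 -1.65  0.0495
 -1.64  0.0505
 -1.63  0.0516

£0.53

σ√T = 0.17 × 0.5774 = 0.0981
d₁ = [ln(250/300) + (0.046 + 0.17²/2)·0.3333] / 0.0981 = [-0.1823 + 0.0202] / 0.0981 = -1.6523 → -1.65
d₂ = d₁ − σ√T = -1.6523 − 0.0981 = -1.7504 → -1.75
e^(−rT) = e^(−0.046·0.3333) = 0.9848
C = 250·N(-1.65) − 300·0.9848·N(-1.75) = 250·0.0495 − 300·0.9848·0.0401 = 12.3750 − 11.8471 = 0.5279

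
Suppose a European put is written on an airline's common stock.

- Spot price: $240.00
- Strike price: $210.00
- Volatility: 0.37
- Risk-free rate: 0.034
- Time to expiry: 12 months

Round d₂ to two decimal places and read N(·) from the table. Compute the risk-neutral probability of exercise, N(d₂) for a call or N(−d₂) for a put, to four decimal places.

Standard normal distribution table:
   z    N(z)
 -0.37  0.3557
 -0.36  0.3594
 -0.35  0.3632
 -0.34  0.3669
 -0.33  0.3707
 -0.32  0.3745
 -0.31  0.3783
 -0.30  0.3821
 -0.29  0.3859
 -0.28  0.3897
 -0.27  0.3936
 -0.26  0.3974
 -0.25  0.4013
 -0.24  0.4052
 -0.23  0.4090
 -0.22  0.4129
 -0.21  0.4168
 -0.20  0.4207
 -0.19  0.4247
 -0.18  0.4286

0.3936

T = 1;  σ√T = 0.3700
d₁ = [ln(240/210) + (0.034 + 0.37²/2)·1] / 0.3700 = [0.1335 + 0.1024] / 0.3700 = 0.6378 ≈ 0.64
d₂ = d₁ − σ√T = 0.6378 − 0.3700 = 0.2678 ≈ 0.27
Risk-neutral Pr[S_T < K] = N(−d₂) = N(-0.27) = 0.3936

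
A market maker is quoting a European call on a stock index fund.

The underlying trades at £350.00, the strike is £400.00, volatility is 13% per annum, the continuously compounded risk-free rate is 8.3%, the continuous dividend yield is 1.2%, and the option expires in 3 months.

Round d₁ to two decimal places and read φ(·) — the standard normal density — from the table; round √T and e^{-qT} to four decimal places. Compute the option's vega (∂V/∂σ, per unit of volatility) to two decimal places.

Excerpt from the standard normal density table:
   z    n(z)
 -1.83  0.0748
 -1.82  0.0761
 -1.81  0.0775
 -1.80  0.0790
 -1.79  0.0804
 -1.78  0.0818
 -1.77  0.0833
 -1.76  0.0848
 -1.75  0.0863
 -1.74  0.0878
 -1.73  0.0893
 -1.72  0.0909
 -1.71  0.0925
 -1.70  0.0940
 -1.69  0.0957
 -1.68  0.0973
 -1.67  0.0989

σ√T = 0.13·√0.25 = 0.0650
d₁ = [ln(350/400) + (0.083 − 0.012 + ½·0.13²)·0.25] / (σ√T) = (-0.1335 + 0.0199) / 0.0650 = -1.7488 → -1.75
√T = √0.25 = 0.5000
φ(d₁) = φ(-1.75) = 0.0863
exp(−qT) = exp(−0.012·0.25) = 0.9970
vega = S·exp(−qT)·φ(d₁)·√T = 350·0.9970·0.0863·0.5000 = 15.0572
(The put has the same vega.)

15.06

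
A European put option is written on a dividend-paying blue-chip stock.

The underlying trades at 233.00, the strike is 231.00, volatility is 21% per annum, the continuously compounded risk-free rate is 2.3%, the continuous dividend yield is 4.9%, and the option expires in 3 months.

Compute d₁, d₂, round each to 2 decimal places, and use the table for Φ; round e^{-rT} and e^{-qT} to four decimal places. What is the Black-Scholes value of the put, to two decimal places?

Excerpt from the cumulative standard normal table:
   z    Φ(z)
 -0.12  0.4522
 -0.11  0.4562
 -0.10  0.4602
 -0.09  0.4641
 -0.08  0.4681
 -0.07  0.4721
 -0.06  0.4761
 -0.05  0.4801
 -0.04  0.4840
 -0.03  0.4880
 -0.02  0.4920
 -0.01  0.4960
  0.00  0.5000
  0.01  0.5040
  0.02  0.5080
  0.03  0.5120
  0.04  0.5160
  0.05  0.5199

σ√T = 0.21·√0.25 = 0.1050
d₁ = [ln(233/231) + (0.023 − 0.049 + ½·0.21²)·0.25] / (σ√T) = (0.0086 − 0.0010) / 0.1050 = 0.0727 → 0.07
d₂ = 0.0727 − 0.1050 = -0.0323 → -0.03
e^(−qT) = e^(−0.049·0.25) = 0.9878;  e^(−rT) = e^(−0.023·0.25) = 0.9943
N(−d₂) = N(0.03) = 0.5120;  N(−d₁) = N(-0.07) = 0.4721
P = 231·0.9943·0.5120 − 233·0.9878·0.4721 = 117.5978 − 108.6573 = 8.9405

8.94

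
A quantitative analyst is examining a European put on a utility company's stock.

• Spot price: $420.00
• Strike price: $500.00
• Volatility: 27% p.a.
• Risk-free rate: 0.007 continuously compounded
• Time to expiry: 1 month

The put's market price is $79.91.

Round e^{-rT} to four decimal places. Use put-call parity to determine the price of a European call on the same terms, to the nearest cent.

$0.21

e^(−rT) = e^(−0.007·0.08333) = 0.9994
Put-call parity: C − P = S − K·e^(−rT) = 420 − 500·0.9994 = 420 − 499.7000 = -79.7000
C = P + (C − P) = 79.91 + (-79.7000) = 0.2100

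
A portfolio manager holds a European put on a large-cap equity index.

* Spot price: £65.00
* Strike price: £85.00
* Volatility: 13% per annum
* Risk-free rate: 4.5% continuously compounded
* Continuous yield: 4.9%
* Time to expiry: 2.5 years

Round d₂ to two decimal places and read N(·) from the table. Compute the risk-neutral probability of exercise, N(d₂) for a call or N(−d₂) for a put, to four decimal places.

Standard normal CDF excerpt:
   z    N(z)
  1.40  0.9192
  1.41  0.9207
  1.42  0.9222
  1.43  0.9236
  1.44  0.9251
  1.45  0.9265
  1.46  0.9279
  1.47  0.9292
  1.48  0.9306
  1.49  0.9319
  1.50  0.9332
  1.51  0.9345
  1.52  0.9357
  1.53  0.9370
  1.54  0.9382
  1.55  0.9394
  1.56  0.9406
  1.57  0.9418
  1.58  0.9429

0.9279

σ√T = 0.13·√2.5 = 0.2055
ln(S/K) + (r − q + σ²/2)T = ln(65/85) + (0.045 − 0.049 + 0.13²/2)·2.5 = -0.2683 + 0.0111 = -0.2571
d₁ = -0.2571 / 0.2055 = -1.2510 ≈ -1.25
d₂ = d₁ − σ√T = -1.2510 − 0.2055 = -1.4565 ≈ -1.46
Risk-neutral Pr[S_T < K] = N(−d₂) = N(1.46) = 0.9279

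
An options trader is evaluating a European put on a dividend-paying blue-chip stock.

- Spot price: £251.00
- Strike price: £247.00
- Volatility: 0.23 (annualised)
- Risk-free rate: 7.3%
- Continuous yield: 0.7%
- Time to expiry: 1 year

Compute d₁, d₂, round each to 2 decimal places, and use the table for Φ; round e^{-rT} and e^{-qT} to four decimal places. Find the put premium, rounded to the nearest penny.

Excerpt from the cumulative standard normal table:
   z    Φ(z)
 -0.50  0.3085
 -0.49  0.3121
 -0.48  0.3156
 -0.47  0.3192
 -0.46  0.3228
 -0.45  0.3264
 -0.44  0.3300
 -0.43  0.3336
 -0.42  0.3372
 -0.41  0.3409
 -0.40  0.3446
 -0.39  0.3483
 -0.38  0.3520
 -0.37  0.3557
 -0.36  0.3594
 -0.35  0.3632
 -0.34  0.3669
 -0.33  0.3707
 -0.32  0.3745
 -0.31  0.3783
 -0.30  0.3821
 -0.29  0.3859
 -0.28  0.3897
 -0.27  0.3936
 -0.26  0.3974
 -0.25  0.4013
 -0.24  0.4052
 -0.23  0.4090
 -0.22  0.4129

σ√T = 0.23·√1 = 0.2300
d₁ = [ln(251/247) + (0.073 − 0.007 + 0.23²/2)·1] / 0.2300 = [0.0161 + 0.0924] / 0.2300 = 0.4718 → 0.47
d₂ = d₁ − σ√T = 0.4718 − 0.2300 = 0.2418 → 0.24
e^(−qT) = e^(−0.007·1) = 0.9930;  e^(−rT) = e^(−0.073·1) = 0.9296
N(−d₂) = N(-0.24) = 0.4052;  N(−d₁) = N(-0.47) = 0.3192
P = 247·0.9296·0.4052 − 251·0.9930·0.3192 = 93.0385 − 79.5584 = 13.4801

£13.48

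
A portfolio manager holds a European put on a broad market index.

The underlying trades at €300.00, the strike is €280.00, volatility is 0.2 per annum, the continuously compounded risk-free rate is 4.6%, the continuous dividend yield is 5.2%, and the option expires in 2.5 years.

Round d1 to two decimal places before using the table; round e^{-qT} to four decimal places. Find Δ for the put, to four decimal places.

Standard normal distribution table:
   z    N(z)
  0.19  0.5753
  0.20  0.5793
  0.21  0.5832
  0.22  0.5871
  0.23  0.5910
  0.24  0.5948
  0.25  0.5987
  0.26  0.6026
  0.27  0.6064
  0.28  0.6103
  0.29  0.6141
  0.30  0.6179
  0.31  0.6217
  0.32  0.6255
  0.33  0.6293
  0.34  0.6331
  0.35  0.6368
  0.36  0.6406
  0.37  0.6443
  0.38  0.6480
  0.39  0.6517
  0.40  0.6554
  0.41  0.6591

σ√T = 0.2 × 1.5811 = 0.3162
d₁ = [ln(300/280) + (0.046 − 0.052 + 0.2²/2)·2.5] / 0.3162 = [0.0690 + 0.0350] / 0.3162 = 0.3289 ⇒ 0.33
N(d₁) = N(0.33) = 0.6293
Δ_put = exp(−qT)·(N(d₁) − 1) = 0.8781·(0.6293 − 1) = -0.3255

-0.3255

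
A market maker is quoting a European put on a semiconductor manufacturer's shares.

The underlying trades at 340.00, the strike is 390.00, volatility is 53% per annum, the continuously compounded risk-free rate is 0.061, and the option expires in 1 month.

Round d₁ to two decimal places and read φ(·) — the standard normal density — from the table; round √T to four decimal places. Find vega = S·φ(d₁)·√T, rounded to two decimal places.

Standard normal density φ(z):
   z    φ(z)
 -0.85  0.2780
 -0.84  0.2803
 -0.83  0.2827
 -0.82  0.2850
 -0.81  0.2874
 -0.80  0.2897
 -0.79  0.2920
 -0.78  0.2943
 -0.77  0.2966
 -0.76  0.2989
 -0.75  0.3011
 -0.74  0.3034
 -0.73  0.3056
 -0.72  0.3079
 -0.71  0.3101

28.66

T = 0.08333;  σ√T = 0.1530
d₁ = [ln(340/390) + (0.061 + ½·0.53²)·0.08333] / (σ√T) = (-0.1372 + 0.0168) / 0.1530 = -0.7870 → -0.79
√T = √0.08333 = 0.2887
φ(d₁) = φ(-0.79) = 0.2920
vega = S·φ(d₁)·√T = 340·0.2920·0.2887 = 28.6621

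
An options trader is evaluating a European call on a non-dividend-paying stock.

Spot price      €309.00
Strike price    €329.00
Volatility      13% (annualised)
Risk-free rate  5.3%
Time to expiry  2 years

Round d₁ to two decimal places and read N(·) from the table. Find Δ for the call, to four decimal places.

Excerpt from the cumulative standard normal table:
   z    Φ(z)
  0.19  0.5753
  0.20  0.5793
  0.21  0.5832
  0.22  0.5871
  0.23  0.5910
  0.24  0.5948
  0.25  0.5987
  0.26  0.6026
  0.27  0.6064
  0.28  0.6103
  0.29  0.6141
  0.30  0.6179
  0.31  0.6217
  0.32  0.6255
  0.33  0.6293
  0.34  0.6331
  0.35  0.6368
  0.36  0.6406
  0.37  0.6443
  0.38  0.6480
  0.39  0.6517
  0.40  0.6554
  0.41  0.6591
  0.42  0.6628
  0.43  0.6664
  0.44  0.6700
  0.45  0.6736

0.6293

σ√T = 0.13 × 1.4142 = 0.1838
ln(S/K) + (r + σ²/2)T = ln(309/329) + (0.053 + 0.13²/2)·2 = -0.0627 + 0.1229 = 0.0602
d₁ = 0.0602 / 0.1838 = 0.3274 ≈ 0.33
N(d₁) = N(0.33) = 0.6293
Δ_call = N(d₁) = 0.6293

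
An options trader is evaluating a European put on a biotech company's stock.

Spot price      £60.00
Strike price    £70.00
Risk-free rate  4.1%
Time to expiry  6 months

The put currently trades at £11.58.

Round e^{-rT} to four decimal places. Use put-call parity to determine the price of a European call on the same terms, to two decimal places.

£3.00

exp(−rT) = exp(−0.041·0.5) = 0.9797
Put-call parity: C − P = S − K·e^(−rT) = 60 − 70·0.9797 = 60 − 68.5790 = -8.5790
C = P + (C − P) = 11.58 + (-8.5790) = 3.0010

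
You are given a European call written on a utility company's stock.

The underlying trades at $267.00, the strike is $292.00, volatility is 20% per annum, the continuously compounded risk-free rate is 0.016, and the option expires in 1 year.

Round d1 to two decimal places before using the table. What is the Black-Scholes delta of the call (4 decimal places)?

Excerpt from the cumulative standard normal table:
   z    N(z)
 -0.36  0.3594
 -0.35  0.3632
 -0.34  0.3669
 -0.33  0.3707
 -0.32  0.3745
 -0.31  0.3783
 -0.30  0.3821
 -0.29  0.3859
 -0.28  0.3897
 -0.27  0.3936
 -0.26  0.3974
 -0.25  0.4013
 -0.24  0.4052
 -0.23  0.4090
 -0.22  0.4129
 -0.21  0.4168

σ√T = 0.2 × 1.0000 = 0.2000
d₁ = [ln(267/292) + (0.016 + 0.2²/2)·1] / 0.2000 = [-0.0895 + 0.0360] / 0.2000 = -0.2675 which rounds to -0.27
N(d₁) = N(-0.27) = 0.3936
Δ_call = N(d₁) = 0.3936

0.3936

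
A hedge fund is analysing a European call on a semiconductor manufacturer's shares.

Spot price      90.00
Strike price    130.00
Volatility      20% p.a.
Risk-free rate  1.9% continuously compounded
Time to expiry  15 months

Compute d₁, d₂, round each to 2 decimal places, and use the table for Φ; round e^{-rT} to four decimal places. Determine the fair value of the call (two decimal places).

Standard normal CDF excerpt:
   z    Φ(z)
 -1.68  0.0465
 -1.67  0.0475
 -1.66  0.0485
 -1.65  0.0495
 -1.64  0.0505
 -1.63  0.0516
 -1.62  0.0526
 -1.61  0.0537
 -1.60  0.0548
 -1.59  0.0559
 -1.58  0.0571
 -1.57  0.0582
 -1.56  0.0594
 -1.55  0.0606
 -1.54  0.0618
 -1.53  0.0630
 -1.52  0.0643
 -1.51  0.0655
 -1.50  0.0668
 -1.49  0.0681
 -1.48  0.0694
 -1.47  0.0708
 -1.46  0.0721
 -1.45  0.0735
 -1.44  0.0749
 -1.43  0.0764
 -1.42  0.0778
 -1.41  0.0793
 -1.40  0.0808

σ√T = 0.2 × 1.1180 = 0.2236
d₁ = [ln(90/130) + (0.019 + ½·0.2²)·1.25] / (σ√T) = (-0.3677 + 0.0488) / 0.2236 = -1.4265 which rounds to -1.43
d₂ = -1.4265 − 0.2236 = -1.6501 which rounds to -1.65
e^(−rT) = e^(−0.019·1.25) = 0.9765
N(d₁) = N(-1.43) = 0.0764;  N(d₂) = N(-1.65) = 0.0495
C = 90·0.0764 − 130·0.9765·0.0495 = 6.8760 − 6.2838 = 0.5922

0.59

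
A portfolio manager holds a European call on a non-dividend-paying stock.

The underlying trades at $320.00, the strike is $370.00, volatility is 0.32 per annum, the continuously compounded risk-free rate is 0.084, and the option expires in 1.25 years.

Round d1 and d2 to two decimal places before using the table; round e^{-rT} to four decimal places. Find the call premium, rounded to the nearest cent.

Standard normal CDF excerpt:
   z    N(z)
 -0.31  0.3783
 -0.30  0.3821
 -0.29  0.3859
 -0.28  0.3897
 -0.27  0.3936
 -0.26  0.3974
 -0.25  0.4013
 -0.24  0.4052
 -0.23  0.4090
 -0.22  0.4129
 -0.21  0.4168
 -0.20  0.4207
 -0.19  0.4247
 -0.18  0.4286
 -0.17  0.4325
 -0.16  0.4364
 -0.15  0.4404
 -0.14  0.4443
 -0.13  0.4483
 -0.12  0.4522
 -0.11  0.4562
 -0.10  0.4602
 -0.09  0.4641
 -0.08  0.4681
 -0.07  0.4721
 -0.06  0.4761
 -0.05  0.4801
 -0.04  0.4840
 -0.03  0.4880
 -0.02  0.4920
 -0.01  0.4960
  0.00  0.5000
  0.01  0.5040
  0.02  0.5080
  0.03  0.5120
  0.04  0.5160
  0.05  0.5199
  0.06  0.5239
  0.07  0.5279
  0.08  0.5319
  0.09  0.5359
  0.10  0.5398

σ√T = 0.32 × 1.1180 = 0.3578
d₁ = [ln(320/370) + (0.084 + 0.32²/2)·1.25] / 0.3578 = [-0.1452 + 0.1690] / 0.3578 = 0.0666 ⇒ 0.07
d₂ = d₁ − σ√T = 0.0666 − 0.3578 = -0.2912 ⇒ -0.29
e^(−rT) = e^(−0.084·1.25) = 0.9003
N(d₁) = N(0.07) = 0.5279;  N(d₂) = N(-0.29) = 0.3859
C = 320·0.5279 − 370·0.9003·0.3859 = 168.9280 − 128.5475 = 40.3805

$40.38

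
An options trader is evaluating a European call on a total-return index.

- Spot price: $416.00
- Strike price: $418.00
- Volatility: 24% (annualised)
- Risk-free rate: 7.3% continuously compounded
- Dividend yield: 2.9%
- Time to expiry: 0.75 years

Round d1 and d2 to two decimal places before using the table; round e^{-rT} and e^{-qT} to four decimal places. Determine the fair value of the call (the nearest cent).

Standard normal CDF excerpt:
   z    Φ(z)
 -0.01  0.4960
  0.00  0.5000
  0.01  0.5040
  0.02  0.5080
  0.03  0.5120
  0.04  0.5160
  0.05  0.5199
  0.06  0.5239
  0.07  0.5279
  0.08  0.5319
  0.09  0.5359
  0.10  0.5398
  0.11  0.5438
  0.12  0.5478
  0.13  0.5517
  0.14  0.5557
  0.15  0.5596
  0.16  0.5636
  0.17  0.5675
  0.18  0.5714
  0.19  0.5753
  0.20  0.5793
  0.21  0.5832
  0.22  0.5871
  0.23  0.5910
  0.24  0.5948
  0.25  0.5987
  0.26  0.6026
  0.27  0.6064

$39.51

T = 0.75;  σ√T = 0.2078
d₁ = [ln(416/418) + (0.073 − 0.029 + ½·0.24²)·0.75] / (σ√T) = (-0.0048 + 0.0546) / 0.2078 = 0.2396 ≈ 0.24
d₂ = 0.2396 − 0.2078 = 0.0318 ≈ 0.03
e^(−qT) = e^(−0.029·0.75) = 0.9785;  e^(−rT) = e^(−0.073·0.75) = 0.9467
N(d₁) = N(0.24) = 0.5948;  N(d₂) = N(0.03) = 0.5120
C = 416·0.9785·0.5948 − 418·0.9467·0.5120 = 242.1169 − 202.6089 = 39.5080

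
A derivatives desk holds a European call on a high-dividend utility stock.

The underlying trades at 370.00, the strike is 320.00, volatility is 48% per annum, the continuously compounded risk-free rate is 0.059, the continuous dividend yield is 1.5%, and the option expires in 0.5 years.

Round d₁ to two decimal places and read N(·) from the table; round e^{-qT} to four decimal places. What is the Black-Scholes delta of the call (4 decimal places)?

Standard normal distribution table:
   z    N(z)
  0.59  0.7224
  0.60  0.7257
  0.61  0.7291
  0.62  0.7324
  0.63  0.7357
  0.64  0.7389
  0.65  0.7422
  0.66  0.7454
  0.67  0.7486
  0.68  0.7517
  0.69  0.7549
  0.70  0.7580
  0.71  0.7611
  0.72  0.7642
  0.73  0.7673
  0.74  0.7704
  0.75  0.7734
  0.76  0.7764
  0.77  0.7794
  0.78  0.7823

σ√T = 0.48·√0.5 = 0.3394
d₁ = [ln(370/320) + (0.059 − 0.015 + ½·0.48²)·0.5] / (σ√T) = (0.1452 + 0.0796) / 0.3394 = 0.6623 ⇒ 0.66
N(d₁) = N(0.66) = 0.7454
Δ_call = exp(−qT)·N(d₁) = 0.9925·0.7454 = 0.7398

0.7398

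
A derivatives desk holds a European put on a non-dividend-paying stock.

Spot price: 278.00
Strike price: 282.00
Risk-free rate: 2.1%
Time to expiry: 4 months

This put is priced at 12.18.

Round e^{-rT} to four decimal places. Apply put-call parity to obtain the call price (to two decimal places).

exp(−rT) = exp(−0.021·0.3333) = 0.9930
Put-call parity: C − P = S − K·e^(−rT) = 278 − 282·0.9930 = 278 − 280.0260 = -2.0260
C = P + (C − P) = 12.18 + (-2.0260) = 10.1540

10.15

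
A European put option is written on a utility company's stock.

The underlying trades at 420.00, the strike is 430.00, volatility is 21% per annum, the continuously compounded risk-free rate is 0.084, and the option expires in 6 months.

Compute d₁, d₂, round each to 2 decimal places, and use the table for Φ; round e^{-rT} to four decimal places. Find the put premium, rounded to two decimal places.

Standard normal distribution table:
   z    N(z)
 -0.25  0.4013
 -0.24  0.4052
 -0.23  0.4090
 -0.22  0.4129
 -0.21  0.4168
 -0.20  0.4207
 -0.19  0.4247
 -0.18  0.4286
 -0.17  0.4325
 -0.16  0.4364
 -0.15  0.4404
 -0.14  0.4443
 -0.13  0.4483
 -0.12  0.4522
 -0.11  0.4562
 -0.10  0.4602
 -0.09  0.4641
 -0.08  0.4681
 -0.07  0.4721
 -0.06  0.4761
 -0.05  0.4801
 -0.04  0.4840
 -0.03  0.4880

T = 0.5;  σ√T = 0.1485
d₁ = [ln(420/430) + (0.084 + 0.21²/2)·0.5] / 0.1485 = [-0.0235 + 0.0530] / 0.1485 = 0.1986 which rounds to 0.20
d₂ = d₁ − σ√T = 0.1986 − 0.1485 = 0.0501 which rounds to 0.05
exp(−rT) = exp(−0.084·0.5) = 0.9589
N(−d₂) = N(-0.05) = 0.4801;  N(−d₁) = N(-0.20) = 0.4207
P = 430·0.9589·0.4801 − 420·0.4207 = 197.9582 − 176.6940 = 21.2642

21.26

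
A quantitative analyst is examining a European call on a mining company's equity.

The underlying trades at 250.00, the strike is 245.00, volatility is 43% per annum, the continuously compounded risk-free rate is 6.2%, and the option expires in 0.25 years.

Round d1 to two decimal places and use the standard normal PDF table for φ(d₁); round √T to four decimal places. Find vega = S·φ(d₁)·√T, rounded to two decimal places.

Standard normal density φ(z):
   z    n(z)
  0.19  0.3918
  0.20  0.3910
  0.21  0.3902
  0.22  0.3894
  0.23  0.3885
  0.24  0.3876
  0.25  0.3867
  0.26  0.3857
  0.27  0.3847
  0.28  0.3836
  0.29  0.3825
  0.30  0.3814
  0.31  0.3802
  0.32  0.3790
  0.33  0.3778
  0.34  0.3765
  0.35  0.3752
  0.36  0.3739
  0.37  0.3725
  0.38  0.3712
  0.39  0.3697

48.09

T = 0.25;  σ√T = 0.2150
d₁ = [ln(250/245) + (0.062 + 0.43²/2)·0.25] / 0.2150 = [0.0202 + 0.0386] / 0.2150 = 0.2736 ⇒ 0.27
√T = √0.25 = 0.5000
φ(d₁) = φ(0.27) = 0.3847
vega = S·φ(d₁)·√T = 250·0.3847·0.5000 = 48.0875
(The put has the same vega.)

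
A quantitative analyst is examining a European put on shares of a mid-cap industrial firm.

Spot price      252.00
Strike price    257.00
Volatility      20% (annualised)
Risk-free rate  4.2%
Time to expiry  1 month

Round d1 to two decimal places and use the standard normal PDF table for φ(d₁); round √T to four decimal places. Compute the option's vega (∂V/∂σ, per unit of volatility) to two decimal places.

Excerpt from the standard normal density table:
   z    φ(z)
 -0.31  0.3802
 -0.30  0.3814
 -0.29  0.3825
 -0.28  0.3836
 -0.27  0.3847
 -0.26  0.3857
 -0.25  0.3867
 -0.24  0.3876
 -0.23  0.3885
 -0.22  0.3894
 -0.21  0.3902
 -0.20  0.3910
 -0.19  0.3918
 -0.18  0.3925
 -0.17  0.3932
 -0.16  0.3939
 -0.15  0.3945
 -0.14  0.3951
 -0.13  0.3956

28.13

T = 0.08333;  σ√T = 0.0577
d₁ = [ln(252/257) + (0.042 + 0.2²/2)·0.08333] / 0.0577 = [-0.0196 + 0.0052] / 0.0577 = -0.2508 ⇒ -0.25
√T = √0.08333 = 0.2887
φ(d₁) = φ(-0.25) = 0.3867
vega = S·φ(d₁)·√T = 252·0.3867·0.2887 = 28.1334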